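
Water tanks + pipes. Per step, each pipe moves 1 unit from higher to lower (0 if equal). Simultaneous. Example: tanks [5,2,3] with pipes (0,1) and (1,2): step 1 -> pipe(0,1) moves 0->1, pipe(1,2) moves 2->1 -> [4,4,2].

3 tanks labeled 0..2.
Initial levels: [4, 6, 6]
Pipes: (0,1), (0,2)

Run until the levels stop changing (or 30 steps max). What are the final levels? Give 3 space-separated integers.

Answer: 4 6 6

Derivation:
Step 1: flows [1->0,2->0] -> levels [6 5 5]
Step 2: flows [0->1,0->2] -> levels [4 6 6]
  -> period-2 cycle: step 2 state = step 0 state; never stabilizes
  -> state at step 30: (30-0) mod 2 = 0, same as step 0 -> [4 6 6]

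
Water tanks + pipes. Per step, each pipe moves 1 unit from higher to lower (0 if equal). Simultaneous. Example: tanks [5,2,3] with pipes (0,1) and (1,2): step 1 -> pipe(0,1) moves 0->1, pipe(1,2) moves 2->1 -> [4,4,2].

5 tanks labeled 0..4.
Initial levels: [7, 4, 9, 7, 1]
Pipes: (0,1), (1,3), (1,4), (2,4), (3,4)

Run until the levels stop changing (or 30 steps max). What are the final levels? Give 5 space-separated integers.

Answer: 5 6 6 4 7

Derivation:
Step 1: flows [0->1,3->1,1->4,2->4,3->4] -> levels [6 5 8 5 4]
Step 2: flows [0->1,1=3,1->4,2->4,3->4] -> levels [5 5 7 4 7]
Step 3: flows [0=1,1->3,4->1,2=4,4->3] -> levels [5 5 7 6 5]
Step 4: flows [0=1,3->1,1=4,2->4,3->4] -> levels [5 6 6 4 7]
Step 5: flows [1->0,1->3,4->1,4->2,4->3] -> levels [6 5 7 6 4]
Step 6: flows [0->1,3->1,1->4,2->4,3->4] -> levels [5 6 6 4 7]
  -> period-2 cycle: step 6 state = step 4 state; never stabilizes
  -> state at step 30: (30-4) mod 2 = 0, same as step 4 -> [5 6 6 4 7]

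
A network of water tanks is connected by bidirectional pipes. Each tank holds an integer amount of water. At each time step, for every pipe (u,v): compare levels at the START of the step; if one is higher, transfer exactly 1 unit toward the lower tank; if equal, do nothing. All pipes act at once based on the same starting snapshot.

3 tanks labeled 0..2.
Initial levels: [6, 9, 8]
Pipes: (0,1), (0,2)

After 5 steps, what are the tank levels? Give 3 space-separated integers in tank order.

Step 1: flows [1->0,2->0] -> levels [8 8 7]
Step 2: flows [0=1,0->2] -> levels [7 8 8]
Step 3: flows [1->0,2->0] -> levels [9 7 7]
Step 4: flows [0->1,0->2] -> levels [7 8 8]
  -> period-2 cycle: step 4 state = step 2 state
  -> state at step 5: (5-2) mod 2 = 1, same as step 3 -> [9 7 7]

Answer: 9 7 7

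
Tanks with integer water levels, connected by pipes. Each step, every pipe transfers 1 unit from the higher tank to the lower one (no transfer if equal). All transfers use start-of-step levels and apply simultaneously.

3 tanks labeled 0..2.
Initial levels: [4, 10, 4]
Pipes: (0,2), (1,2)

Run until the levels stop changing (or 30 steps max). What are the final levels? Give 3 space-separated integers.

Step 1: flows [0=2,1->2] -> levels [4 9 5]
Step 2: flows [2->0,1->2] -> levels [5 8 5]
Step 3: flows [0=2,1->2] -> levels [5 7 6]
Step 4: flows [2->0,1->2] -> levels [6 6 6]
Step 5: flows [0=2,1=2] -> levels [6 6 6]
  -> stable (no change)

Answer: 6 6 6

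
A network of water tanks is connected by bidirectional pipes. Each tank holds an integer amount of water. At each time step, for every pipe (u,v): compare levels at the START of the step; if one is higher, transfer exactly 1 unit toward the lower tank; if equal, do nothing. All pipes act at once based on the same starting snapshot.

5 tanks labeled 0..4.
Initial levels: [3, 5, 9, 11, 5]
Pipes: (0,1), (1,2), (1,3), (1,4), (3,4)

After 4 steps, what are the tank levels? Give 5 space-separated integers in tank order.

Step 1: flows [1->0,2->1,3->1,1=4,3->4] -> levels [4 6 8 9 6]
Step 2: flows [1->0,2->1,3->1,1=4,3->4] -> levels [5 7 7 7 7]
Step 3: flows [1->0,1=2,1=3,1=4,3=4] -> levels [6 6 7 7 7]
Step 4: flows [0=1,2->1,3->1,4->1,3=4] -> levels [6 9 6 6 6]

Answer: 6 9 6 6 6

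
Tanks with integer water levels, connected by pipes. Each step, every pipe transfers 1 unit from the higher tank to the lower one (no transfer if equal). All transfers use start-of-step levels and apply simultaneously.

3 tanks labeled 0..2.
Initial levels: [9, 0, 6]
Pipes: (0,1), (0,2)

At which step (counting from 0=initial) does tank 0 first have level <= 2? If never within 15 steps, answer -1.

Answer: -1

Derivation:
Step 1: flows [0->1,0->2] -> levels [7 1 7]
Step 2: flows [0->1,0=2] -> levels [6 2 7]
Step 3: flows [0->1,2->0] -> levels [6 3 6]
Step 4: flows [0->1,0=2] -> levels [5 4 6]
Step 5: flows [0->1,2->0] -> levels [5 5 5]
Step 6: flows [0=1,0=2] -> levels [5 5 5]
  -> stable; tank 0 stays at 5 > 2
Tank 0 never reaches <=2 within 15 steps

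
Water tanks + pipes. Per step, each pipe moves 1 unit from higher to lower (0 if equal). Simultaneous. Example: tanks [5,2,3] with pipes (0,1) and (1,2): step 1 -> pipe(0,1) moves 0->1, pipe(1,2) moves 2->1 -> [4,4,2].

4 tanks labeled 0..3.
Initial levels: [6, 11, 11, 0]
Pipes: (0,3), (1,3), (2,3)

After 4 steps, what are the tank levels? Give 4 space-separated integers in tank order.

Answer: 6 7 7 8

Derivation:
Step 1: flows [0->3,1->3,2->3] -> levels [5 10 10 3]
Step 2: flows [0->3,1->3,2->3] -> levels [4 9 9 6]
Step 3: flows [3->0,1->3,2->3] -> levels [5 8 8 7]
Step 4: flows [3->0,1->3,2->3] -> levels [6 7 7 8]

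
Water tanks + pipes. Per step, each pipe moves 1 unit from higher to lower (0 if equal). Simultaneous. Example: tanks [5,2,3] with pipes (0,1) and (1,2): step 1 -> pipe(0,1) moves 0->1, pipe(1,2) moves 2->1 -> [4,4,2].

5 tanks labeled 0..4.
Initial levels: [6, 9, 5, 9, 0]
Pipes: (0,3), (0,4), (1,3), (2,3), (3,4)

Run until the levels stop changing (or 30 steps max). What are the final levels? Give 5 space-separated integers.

Answer: 5 6 5 8 5

Derivation:
Step 1: flows [3->0,0->4,1=3,3->2,3->4] -> levels [6 9 6 6 2]
Step 2: flows [0=3,0->4,1->3,2=3,3->4] -> levels [5 8 6 6 4]
Step 3: flows [3->0,0->4,1->3,2=3,3->4] -> levels [5 7 6 5 6]
Step 4: flows [0=3,4->0,1->3,2->3,4->3] -> levels [6 6 5 8 4]
Step 5: flows [3->0,0->4,3->1,3->2,3->4] -> levels [6 7 6 4 6]
Step 6: flows [0->3,0=4,1->3,2->3,4->3] -> levels [5 6 5 8 5]
Step 7: flows [3->0,0=4,3->1,3->2,3->4] -> levels [6 7 6 4 6]
  -> period-2 cycle: step 7 state = step 5 state; never stabilizes
  -> state at step 30: (30-5) mod 2 = 1, same as step 6 -> [5 6 5 8 5]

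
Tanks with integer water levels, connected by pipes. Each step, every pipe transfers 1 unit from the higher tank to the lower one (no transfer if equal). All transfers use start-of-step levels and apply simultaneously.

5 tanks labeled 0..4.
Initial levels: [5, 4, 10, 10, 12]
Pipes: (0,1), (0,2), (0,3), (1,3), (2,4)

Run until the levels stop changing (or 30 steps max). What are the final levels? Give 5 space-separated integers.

Answer: 10 7 8 7 9

Derivation:
Step 1: flows [0->1,2->0,3->0,3->1,4->2] -> levels [6 6 10 8 11]
Step 2: flows [0=1,2->0,3->0,3->1,4->2] -> levels [8 7 10 6 10]
Step 3: flows [0->1,2->0,0->3,1->3,2=4] -> levels [7 7 9 8 10]
Step 4: flows [0=1,2->0,3->0,3->1,4->2] -> levels [9 8 9 6 9]
Step 5: flows [0->1,0=2,0->3,1->3,2=4] -> levels [7 8 9 8 9]
Step 6: flows [1->0,2->0,3->0,1=3,2=4] -> levels [10 7 8 7 9]
Step 7: flows [0->1,0->2,0->3,1=3,4->2] -> levels [7 8 10 8 8]
Step 8: flows [1->0,2->0,3->0,1=3,2->4] -> levels [10 7 8 7 9]
  -> period-2 cycle: step 8 state = step 6 state; never stabilizes
  -> state at step 30: (30-6) mod 2 = 0, same as step 6 -> [10 7 8 7 9]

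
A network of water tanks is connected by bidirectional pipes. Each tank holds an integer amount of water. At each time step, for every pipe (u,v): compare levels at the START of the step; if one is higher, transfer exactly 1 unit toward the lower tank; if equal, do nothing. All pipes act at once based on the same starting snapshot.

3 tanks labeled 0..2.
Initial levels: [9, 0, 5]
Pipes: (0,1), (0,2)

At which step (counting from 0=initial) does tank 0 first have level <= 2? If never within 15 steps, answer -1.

Step 1: flows [0->1,0->2] -> levels [7 1 6]
Step 2: flows [0->1,0->2] -> levels [5 2 7]
Step 3: flows [0->1,2->0] -> levels [5 3 6]
Step 4: flows [0->1,2->0] -> levels [5 4 5]
Step 5: flows [0->1,0=2] -> levels [4 5 5]
Step 6: flows [1->0,2->0] -> levels [6 4 4]
Step 7: flows [0->1,0->2] -> levels [4 5 5]
  -> period-2 cycle (repeats step 5); tank 0 never drops to <=2
Tank 0 never reaches <=2 within 15 steps

Answer: -1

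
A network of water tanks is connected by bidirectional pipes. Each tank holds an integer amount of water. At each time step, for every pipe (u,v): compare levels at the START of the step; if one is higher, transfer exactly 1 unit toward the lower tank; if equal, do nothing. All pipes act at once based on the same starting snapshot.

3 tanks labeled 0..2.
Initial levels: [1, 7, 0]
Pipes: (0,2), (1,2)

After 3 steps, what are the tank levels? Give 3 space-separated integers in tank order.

Answer: 2 4 2

Derivation:
Step 1: flows [0->2,1->2] -> levels [0 6 2]
Step 2: flows [2->0,1->2] -> levels [1 5 2]
Step 3: flows [2->0,1->2] -> levels [2 4 2]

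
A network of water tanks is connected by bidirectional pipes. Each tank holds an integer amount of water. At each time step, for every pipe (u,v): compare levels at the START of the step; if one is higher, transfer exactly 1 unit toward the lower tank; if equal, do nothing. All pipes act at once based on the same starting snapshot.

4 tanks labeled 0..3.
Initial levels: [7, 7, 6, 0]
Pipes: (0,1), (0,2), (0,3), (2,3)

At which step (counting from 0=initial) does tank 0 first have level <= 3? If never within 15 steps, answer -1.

Step 1: flows [0=1,0->2,0->3,2->3] -> levels [5 7 6 2]
Step 2: flows [1->0,2->0,0->3,2->3] -> levels [6 6 4 4]
Step 3: flows [0=1,0->2,0->3,2=3] -> levels [4 6 5 5]
Step 4: flows [1->0,2->0,3->0,2=3] -> levels [7 5 4 4]
Step 5: flows [0->1,0->2,0->3,2=3] -> levels [4 6 5 5]
  -> period-2 cycle (repeats step 3); tank 0 never drops to <=3
Tank 0 never reaches <=3 within 15 steps

Answer: -1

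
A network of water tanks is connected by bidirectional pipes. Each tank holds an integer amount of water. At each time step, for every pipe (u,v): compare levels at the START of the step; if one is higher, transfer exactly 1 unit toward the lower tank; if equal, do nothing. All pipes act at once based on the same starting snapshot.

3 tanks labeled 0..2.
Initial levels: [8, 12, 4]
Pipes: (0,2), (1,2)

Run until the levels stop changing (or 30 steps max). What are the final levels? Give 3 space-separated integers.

Step 1: flows [0->2,1->2] -> levels [7 11 6]
Step 2: flows [0->2,1->2] -> levels [6 10 8]
Step 3: flows [2->0,1->2] -> levels [7 9 8]
Step 4: flows [2->0,1->2] -> levels [8 8 8]
Step 5: flows [0=2,1=2] -> levels [8 8 8]
  -> stable (no change)

Answer: 8 8 8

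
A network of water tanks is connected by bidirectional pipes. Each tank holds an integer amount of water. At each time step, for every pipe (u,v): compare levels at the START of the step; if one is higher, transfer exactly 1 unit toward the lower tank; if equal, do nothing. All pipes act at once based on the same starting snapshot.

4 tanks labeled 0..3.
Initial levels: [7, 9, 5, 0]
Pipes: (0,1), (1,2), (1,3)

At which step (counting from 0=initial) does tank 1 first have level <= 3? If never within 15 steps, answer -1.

Step 1: flows [1->0,1->2,1->3] -> levels [8 6 6 1]
Step 2: flows [0->1,1=2,1->3] -> levels [7 6 6 2]
Step 3: flows [0->1,1=2,1->3] -> levels [6 6 6 3]
Step 4: flows [0=1,1=2,1->3] -> levels [6 5 6 4]
Step 5: flows [0->1,2->1,1->3] -> levels [5 6 5 5]
Step 6: flows [1->0,1->2,1->3] -> levels [6 3 6 6]
Tank 1 first reaches <=3 at step 6

Answer: 6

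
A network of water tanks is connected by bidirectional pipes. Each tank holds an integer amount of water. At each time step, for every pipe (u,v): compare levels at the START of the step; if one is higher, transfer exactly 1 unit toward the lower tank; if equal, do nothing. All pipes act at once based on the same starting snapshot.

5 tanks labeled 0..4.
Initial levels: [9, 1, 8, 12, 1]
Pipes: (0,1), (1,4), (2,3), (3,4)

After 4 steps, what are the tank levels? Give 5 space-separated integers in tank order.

Answer: 5 5 8 8 5

Derivation:
Step 1: flows [0->1,1=4,3->2,3->4] -> levels [8 2 9 10 2]
Step 2: flows [0->1,1=4,3->2,3->4] -> levels [7 3 10 8 3]
Step 3: flows [0->1,1=4,2->3,3->4] -> levels [6 4 9 8 4]
Step 4: flows [0->1,1=4,2->3,3->4] -> levels [5 5 8 8 5]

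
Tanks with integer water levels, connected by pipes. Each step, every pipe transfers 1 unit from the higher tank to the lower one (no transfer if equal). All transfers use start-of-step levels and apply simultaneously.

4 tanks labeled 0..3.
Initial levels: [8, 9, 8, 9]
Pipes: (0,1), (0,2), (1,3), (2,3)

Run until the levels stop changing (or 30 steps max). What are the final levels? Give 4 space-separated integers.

Step 1: flows [1->0,0=2,1=3,3->2] -> levels [9 8 9 8]
Step 2: flows [0->1,0=2,1=3,2->3] -> levels [8 9 8 9]
  -> period-2 cycle: step 2 state = step 0 state; never stabilizes
  -> state at step 30: (30-0) mod 2 = 0, same as step 0 -> [8 9 8 9]

Answer: 8 9 8 9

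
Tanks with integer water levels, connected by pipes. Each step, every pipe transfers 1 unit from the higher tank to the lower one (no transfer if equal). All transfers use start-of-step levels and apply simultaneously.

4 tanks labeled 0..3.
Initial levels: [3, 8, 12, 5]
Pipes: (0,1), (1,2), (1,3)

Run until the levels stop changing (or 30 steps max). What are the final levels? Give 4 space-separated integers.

Step 1: flows [1->0,2->1,1->3] -> levels [4 7 11 6]
Step 2: flows [1->0,2->1,1->3] -> levels [5 6 10 7]
Step 3: flows [1->0,2->1,3->1] -> levels [6 7 9 6]
Step 4: flows [1->0,2->1,1->3] -> levels [7 6 8 7]
Step 5: flows [0->1,2->1,3->1] -> levels [6 9 7 6]
Step 6: flows [1->0,1->2,1->3] -> levels [7 6 8 7]
  -> period-2 cycle: step 6 state = step 4 state; never stabilizes
  -> state at step 30: (30-4) mod 2 = 0, same as step 4 -> [7 6 8 7]

Answer: 7 6 8 7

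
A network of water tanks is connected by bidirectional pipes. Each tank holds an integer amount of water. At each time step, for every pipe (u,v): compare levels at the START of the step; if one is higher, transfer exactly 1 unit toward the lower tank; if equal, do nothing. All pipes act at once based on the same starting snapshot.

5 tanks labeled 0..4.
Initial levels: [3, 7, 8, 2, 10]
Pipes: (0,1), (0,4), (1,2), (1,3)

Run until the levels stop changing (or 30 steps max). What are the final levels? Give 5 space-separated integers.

Step 1: flows [1->0,4->0,2->1,1->3] -> levels [5 6 7 3 9]
Step 2: flows [1->0,4->0,2->1,1->3] -> levels [7 5 6 4 8]
Step 3: flows [0->1,4->0,2->1,1->3] -> levels [7 6 5 5 7]
Step 4: flows [0->1,0=4,1->2,1->3] -> levels [6 5 6 6 7]
Step 5: flows [0->1,4->0,2->1,3->1] -> levels [6 8 5 5 6]
Step 6: flows [1->0,0=4,1->2,1->3] -> levels [7 5 6 6 6]
Step 7: flows [0->1,0->4,2->1,3->1] -> levels [5 8 5 5 7]
Step 8: flows [1->0,4->0,1->2,1->3] -> levels [7 5 6 6 6]
  -> period-2 cycle: step 8 state = step 6 state; never stabilizes
  -> state at step 30: (30-6) mod 2 = 0, same as step 6 -> [7 5 6 6 6]

Answer: 7 5 6 6 6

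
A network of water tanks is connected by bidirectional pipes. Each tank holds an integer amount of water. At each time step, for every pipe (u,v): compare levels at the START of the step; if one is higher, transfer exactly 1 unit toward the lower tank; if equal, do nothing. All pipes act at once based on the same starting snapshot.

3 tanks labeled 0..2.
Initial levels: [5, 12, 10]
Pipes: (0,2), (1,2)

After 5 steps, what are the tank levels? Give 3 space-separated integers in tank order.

Answer: 9 9 9

Derivation:
Step 1: flows [2->0,1->2] -> levels [6 11 10]
Step 2: flows [2->0,1->2] -> levels [7 10 10]
Step 3: flows [2->0,1=2] -> levels [8 10 9]
Step 4: flows [2->0,1->2] -> levels [9 9 9]
Step 5: flows [0=2,1=2] -> levels [9 9 9]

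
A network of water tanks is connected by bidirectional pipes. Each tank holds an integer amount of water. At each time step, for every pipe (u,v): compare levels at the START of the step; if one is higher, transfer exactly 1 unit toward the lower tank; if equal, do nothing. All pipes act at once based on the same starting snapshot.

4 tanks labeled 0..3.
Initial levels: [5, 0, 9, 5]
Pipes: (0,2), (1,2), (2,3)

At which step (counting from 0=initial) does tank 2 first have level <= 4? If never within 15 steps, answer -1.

Step 1: flows [2->0,2->1,2->3] -> levels [6 1 6 6]
Step 2: flows [0=2,2->1,2=3] -> levels [6 2 5 6]
Step 3: flows [0->2,2->1,3->2] -> levels [5 3 6 5]
Step 4: flows [2->0,2->1,2->3] -> levels [6 4 3 6]
Tank 2 first reaches <=4 at step 4

Answer: 4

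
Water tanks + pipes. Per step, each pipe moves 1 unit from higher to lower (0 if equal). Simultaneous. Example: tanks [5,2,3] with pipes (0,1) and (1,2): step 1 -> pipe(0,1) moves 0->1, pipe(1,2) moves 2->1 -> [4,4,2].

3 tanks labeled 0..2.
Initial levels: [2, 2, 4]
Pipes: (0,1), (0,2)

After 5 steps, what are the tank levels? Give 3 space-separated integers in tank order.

Step 1: flows [0=1,2->0] -> levels [3 2 3]
Step 2: flows [0->1,0=2] -> levels [2 3 3]
Step 3: flows [1->0,2->0] -> levels [4 2 2]
Step 4: flows [0->1,0->2] -> levels [2 3 3]
  -> period-2 cycle: step 4 state = step 2 state
  -> state at step 5: (5-2) mod 2 = 1, same as step 3 -> [4 2 2]

Answer: 4 2 2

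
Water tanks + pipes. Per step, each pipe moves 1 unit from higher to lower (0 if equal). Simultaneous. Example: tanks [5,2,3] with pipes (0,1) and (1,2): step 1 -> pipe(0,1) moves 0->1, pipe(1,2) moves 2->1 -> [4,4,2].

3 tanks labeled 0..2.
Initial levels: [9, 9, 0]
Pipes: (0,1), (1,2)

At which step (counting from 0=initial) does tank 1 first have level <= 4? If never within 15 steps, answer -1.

Answer: -1

Derivation:
Step 1: flows [0=1,1->2] -> levels [9 8 1]
Step 2: flows [0->1,1->2] -> levels [8 8 2]
Step 3: flows [0=1,1->2] -> levels [8 7 3]
Step 4: flows [0->1,1->2] -> levels [7 7 4]
Step 5: flows [0=1,1->2] -> levels [7 6 5]
Step 6: flows [0->1,1->2] -> levels [6 6 6]
Step 7: flows [0=1,1=2] -> levels [6 6 6]
  -> stable; tank 1 stays at 6 > 4
Tank 1 never reaches <=4 within 15 steps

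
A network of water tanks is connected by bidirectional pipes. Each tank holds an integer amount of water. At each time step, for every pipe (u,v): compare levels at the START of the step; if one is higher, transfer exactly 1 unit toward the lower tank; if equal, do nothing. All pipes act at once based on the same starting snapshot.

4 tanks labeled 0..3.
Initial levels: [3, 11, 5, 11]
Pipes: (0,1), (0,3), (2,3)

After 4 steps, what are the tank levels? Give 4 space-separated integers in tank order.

Answer: 7 8 7 8

Derivation:
Step 1: flows [1->0,3->0,3->2] -> levels [5 10 6 9]
Step 2: flows [1->0,3->0,3->2] -> levels [7 9 7 7]
Step 3: flows [1->0,0=3,2=3] -> levels [8 8 7 7]
Step 4: flows [0=1,0->3,2=3] -> levels [7 8 7 8]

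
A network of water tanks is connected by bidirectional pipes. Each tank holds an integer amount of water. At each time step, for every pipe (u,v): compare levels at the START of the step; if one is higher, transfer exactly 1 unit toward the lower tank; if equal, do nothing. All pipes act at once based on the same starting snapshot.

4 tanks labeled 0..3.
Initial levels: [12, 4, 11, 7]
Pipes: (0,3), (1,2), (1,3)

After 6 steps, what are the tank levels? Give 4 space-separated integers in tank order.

Answer: 9 9 8 8

Derivation:
Step 1: flows [0->3,2->1,3->1] -> levels [11 6 10 7]
Step 2: flows [0->3,2->1,3->1] -> levels [10 8 9 7]
Step 3: flows [0->3,2->1,1->3] -> levels [9 8 8 9]
Step 4: flows [0=3,1=2,3->1] -> levels [9 9 8 8]
Step 5: flows [0->3,1->2,1->3] -> levels [8 7 9 10]
Step 6: flows [3->0,2->1,3->1] -> levels [9 9 8 8]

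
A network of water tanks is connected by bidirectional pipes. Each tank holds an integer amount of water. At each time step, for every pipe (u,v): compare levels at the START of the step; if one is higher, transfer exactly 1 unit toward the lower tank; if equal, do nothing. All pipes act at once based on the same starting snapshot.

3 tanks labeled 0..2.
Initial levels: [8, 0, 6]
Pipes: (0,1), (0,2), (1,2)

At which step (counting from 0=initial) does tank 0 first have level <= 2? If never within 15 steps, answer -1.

Answer: -1

Derivation:
Step 1: flows [0->1,0->2,2->1] -> levels [6 2 6]
Step 2: flows [0->1,0=2,2->1] -> levels [5 4 5]
Step 3: flows [0->1,0=2,2->1] -> levels [4 6 4]
Step 4: flows [1->0,0=2,1->2] -> levels [5 4 5]
  -> period-2 cycle (repeats step 2); tank 0 never drops to <=2
Tank 0 never reaches <=2 within 15 steps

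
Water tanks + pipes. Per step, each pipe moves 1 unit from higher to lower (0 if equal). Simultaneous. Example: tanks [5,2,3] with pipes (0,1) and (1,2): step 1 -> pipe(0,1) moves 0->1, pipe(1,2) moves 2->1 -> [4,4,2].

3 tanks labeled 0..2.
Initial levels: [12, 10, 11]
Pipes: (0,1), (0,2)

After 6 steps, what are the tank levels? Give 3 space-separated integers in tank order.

Step 1: flows [0->1,0->2] -> levels [10 11 12]
Step 2: flows [1->0,2->0] -> levels [12 10 11]
  -> period-2 cycle: step 2 state = step 0 state
  -> state at step 6: (6-0) mod 2 = 0, same as step 0 -> [12 10 11]

Answer: 12 10 11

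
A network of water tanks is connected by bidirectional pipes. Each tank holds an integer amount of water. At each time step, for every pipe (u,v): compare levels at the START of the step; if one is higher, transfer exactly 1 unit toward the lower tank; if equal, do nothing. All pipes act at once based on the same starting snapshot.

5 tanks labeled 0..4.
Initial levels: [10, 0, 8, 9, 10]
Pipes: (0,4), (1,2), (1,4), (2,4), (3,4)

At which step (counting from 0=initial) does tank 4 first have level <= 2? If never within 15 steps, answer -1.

Step 1: flows [0=4,2->1,4->1,4->2,4->3] -> levels [10 2 8 10 7]
Step 2: flows [0->4,2->1,4->1,2->4,3->4] -> levels [9 4 6 9 9]
Step 3: flows [0=4,2->1,4->1,4->2,3=4] -> levels [9 6 6 9 7]
Step 4: flows [0->4,1=2,4->1,4->2,3->4] -> levels [8 7 7 8 7]
Step 5: flows [0->4,1=2,1=4,2=4,3->4] -> levels [7 7 7 7 9]
Step 6: flows [4->0,1=2,4->1,4->2,4->3] -> levels [8 8 8 8 5]
Step 7: flows [0->4,1=2,1->4,2->4,3->4] -> levels [7 7 7 7 9]
  -> period-2 cycle (repeats step 5); tank 4 never drops to <=2
Tank 4 never reaches <=2 within 15 steps

Answer: -1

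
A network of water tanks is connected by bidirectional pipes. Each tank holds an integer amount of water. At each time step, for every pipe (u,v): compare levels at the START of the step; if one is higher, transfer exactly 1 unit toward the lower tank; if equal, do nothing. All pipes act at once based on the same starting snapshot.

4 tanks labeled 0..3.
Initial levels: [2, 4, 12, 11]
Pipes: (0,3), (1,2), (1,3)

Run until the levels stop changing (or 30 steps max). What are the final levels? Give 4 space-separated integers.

Step 1: flows [3->0,2->1,3->1] -> levels [3 6 11 9]
Step 2: flows [3->0,2->1,3->1] -> levels [4 8 10 7]
Step 3: flows [3->0,2->1,1->3] -> levels [5 8 9 7]
Step 4: flows [3->0,2->1,1->3] -> levels [6 8 8 7]
Step 5: flows [3->0,1=2,1->3] -> levels [7 7 8 7]
Step 6: flows [0=3,2->1,1=3] -> levels [7 8 7 7]
Step 7: flows [0=3,1->2,1->3] -> levels [7 6 8 8]
Step 8: flows [3->0,2->1,3->1] -> levels [8 8 7 6]
Step 9: flows [0->3,1->2,1->3] -> levels [7 6 8 8]
  -> period-2 cycle: step 9 state = step 7 state; never stabilizes
  -> state at step 30: (30-7) mod 2 = 1, same as step 8 -> [8 8 7 6]

Answer: 8 8 7 6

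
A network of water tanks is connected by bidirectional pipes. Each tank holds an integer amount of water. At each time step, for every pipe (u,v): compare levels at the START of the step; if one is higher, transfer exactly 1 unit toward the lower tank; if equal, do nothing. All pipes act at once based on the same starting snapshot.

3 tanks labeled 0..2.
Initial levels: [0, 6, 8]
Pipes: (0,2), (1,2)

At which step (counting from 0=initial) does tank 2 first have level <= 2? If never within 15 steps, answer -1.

Step 1: flows [2->0,2->1] -> levels [1 7 6]
Step 2: flows [2->0,1->2] -> levels [2 6 6]
Step 3: flows [2->0,1=2] -> levels [3 6 5]
Step 4: flows [2->0,1->2] -> levels [4 5 5]
Step 5: flows [2->0,1=2] -> levels [5 5 4]
Step 6: flows [0->2,1->2] -> levels [4 4 6]
Step 7: flows [2->0,2->1] -> levels [5 5 4]
  -> period-2 cycle (repeats step 5); tank 2 never drops to <=2
Tank 2 never reaches <=2 within 15 steps

Answer: -1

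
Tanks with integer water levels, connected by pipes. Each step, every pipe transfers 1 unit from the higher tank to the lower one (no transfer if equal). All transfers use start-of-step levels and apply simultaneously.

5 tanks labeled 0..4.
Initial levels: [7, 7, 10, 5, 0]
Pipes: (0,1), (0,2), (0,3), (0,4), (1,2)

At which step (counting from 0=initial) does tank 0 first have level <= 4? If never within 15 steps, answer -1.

Answer: 5

Derivation:
Step 1: flows [0=1,2->0,0->3,0->4,2->1] -> levels [6 8 8 6 1]
Step 2: flows [1->0,2->0,0=3,0->4,1=2] -> levels [7 7 7 6 2]
Step 3: flows [0=1,0=2,0->3,0->4,1=2] -> levels [5 7 7 7 3]
Step 4: flows [1->0,2->0,3->0,0->4,1=2] -> levels [7 6 6 6 4]
Step 5: flows [0->1,0->2,0->3,0->4,1=2] -> levels [3 7 7 7 5]
Tank 0 first reaches <=4 at step 5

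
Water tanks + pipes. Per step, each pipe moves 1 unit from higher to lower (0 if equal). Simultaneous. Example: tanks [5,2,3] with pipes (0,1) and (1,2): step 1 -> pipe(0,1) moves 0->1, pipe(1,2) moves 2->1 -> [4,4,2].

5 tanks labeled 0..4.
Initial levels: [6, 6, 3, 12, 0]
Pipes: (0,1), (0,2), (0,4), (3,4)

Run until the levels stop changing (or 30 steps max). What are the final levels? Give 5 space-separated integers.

Step 1: flows [0=1,0->2,0->4,3->4] -> levels [4 6 4 11 2]
Step 2: flows [1->0,0=2,0->4,3->4] -> levels [4 5 4 10 4]
Step 3: flows [1->0,0=2,0=4,3->4] -> levels [5 4 4 9 5]
Step 4: flows [0->1,0->2,0=4,3->4] -> levels [3 5 5 8 6]
Step 5: flows [1->0,2->0,4->0,3->4] -> levels [6 4 4 7 6]
Step 6: flows [0->1,0->2,0=4,3->4] -> levels [4 5 5 6 7]
Step 7: flows [1->0,2->0,4->0,4->3] -> levels [7 4 4 7 5]
Step 8: flows [0->1,0->2,0->4,3->4] -> levels [4 5 5 6 7]
  -> period-2 cycle: step 8 state = step 6 state; never stabilizes
  -> state at step 30: (30-6) mod 2 = 0, same as step 6 -> [4 5 5 6 7]

Answer: 4 5 5 6 7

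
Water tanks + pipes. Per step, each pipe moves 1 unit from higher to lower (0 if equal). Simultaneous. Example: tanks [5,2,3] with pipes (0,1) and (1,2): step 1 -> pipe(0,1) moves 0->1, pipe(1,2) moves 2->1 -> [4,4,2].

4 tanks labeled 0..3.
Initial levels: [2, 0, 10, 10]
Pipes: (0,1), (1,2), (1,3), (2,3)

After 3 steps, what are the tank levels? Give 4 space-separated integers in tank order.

Step 1: flows [0->1,2->1,3->1,2=3] -> levels [1 3 9 9]
Step 2: flows [1->0,2->1,3->1,2=3] -> levels [2 4 8 8]
Step 3: flows [1->0,2->1,3->1,2=3] -> levels [3 5 7 7]

Answer: 3 5 7 7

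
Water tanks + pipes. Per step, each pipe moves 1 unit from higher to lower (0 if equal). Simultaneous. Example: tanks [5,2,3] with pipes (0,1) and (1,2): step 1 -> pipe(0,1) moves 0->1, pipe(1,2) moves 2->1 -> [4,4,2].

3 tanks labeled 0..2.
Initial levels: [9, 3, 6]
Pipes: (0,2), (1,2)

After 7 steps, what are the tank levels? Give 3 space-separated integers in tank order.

Step 1: flows [0->2,2->1] -> levels [8 4 6]
Step 2: flows [0->2,2->1] -> levels [7 5 6]
Step 3: flows [0->2,2->1] -> levels [6 6 6]
Step 4: flows [0=2,1=2] -> levels [6 6 6]
  -> stable; steps 5..7 unchanged -> [6 6 6]

Answer: 6 6 6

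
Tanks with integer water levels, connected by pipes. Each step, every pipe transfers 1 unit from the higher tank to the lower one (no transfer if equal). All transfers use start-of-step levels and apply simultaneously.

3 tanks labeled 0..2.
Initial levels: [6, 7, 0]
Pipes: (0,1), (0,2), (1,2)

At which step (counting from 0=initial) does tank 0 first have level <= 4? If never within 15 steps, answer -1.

Answer: 2

Derivation:
Step 1: flows [1->0,0->2,1->2] -> levels [6 5 2]
Step 2: flows [0->1,0->2,1->2] -> levels [4 5 4]
Tank 0 first reaches <=4 at step 2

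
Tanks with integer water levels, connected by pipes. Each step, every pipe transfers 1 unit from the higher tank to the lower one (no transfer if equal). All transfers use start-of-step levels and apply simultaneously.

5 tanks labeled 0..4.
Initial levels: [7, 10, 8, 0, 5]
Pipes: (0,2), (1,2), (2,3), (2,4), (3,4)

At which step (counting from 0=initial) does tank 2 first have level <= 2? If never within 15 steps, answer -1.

Answer: -1

Derivation:
Step 1: flows [2->0,1->2,2->3,2->4,4->3] -> levels [8 9 6 2 5]
Step 2: flows [0->2,1->2,2->3,2->4,4->3] -> levels [7 8 6 4 5]
Step 3: flows [0->2,1->2,2->3,2->4,4->3] -> levels [6 7 6 6 5]
Step 4: flows [0=2,1->2,2=3,2->4,3->4] -> levels [6 6 6 5 7]
Step 5: flows [0=2,1=2,2->3,4->2,4->3] -> levels [6 6 6 7 5]
Step 6: flows [0=2,1=2,3->2,2->4,3->4] -> levels [6 6 6 5 7]
  -> period-2 cycle (repeats step 4); tank 2 never drops to <=2
Tank 2 never reaches <=2 within 15 steps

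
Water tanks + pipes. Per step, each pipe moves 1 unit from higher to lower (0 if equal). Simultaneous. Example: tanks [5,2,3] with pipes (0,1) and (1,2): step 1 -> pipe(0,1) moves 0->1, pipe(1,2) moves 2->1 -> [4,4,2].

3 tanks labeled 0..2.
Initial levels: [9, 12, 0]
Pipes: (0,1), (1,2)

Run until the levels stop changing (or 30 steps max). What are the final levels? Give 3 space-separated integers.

Answer: 7 7 7

Derivation:
Step 1: flows [1->0,1->2] -> levels [10 10 1]
Step 2: flows [0=1,1->2] -> levels [10 9 2]
Step 3: flows [0->1,1->2] -> levels [9 9 3]
Step 4: flows [0=1,1->2] -> levels [9 8 4]
Step 5: flows [0->1,1->2] -> levels [8 8 5]
Step 6: flows [0=1,1->2] -> levels [8 7 6]
Step 7: flows [0->1,1->2] -> levels [7 7 7]
Step 8: flows [0=1,1=2] -> levels [7 7 7]
  -> stable (no change)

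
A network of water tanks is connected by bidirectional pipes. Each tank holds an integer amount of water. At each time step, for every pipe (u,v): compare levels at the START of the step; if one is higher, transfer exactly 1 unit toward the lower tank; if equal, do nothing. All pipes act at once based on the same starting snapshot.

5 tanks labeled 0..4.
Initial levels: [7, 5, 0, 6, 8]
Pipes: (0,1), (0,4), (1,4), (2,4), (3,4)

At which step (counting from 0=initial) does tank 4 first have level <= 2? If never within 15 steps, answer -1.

Answer: -1

Derivation:
Step 1: flows [0->1,4->0,4->1,4->2,4->3] -> levels [7 7 1 7 4]
Step 2: flows [0=1,0->4,1->4,4->2,3->4] -> levels [6 6 2 6 6]
Step 3: flows [0=1,0=4,1=4,4->2,3=4] -> levels [6 6 3 6 5]
Step 4: flows [0=1,0->4,1->4,4->2,3->4] -> levels [5 5 4 5 7]
Step 5: flows [0=1,4->0,4->1,4->2,4->3] -> levels [6 6 5 6 3]
Step 6: flows [0=1,0->4,1->4,2->4,3->4] -> levels [5 5 4 5 7]
  -> period-2 cycle (repeats step 4); tank 4 never drops to <=2
Tank 4 never reaches <=2 within 15 steps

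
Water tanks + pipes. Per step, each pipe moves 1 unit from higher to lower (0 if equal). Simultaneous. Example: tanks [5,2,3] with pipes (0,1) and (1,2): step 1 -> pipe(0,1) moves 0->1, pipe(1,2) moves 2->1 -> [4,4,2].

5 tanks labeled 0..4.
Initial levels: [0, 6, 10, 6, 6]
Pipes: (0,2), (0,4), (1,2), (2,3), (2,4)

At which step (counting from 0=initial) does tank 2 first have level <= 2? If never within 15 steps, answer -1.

Step 1: flows [2->0,4->0,2->1,2->3,2->4] -> levels [2 7 6 7 6]
Step 2: flows [2->0,4->0,1->2,3->2,2=4] -> levels [4 6 7 6 5]
Step 3: flows [2->0,4->0,2->1,2->3,2->4] -> levels [6 7 3 7 5]
Step 4: flows [0->2,0->4,1->2,3->2,4->2] -> levels [4 6 7 6 5]
  -> period-2 cycle (repeats step 2); tank 2 never drops to <=2
Tank 2 never reaches <=2 within 15 steps

Answer: -1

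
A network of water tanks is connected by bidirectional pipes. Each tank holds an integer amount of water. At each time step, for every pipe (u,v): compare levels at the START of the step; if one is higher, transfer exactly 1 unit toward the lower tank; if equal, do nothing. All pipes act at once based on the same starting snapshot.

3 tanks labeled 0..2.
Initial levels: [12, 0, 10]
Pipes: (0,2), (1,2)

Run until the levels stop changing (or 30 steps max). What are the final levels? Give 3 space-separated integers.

Answer: 7 7 8

Derivation:
Step 1: flows [0->2,2->1] -> levels [11 1 10]
Step 2: flows [0->2,2->1] -> levels [10 2 10]
Step 3: flows [0=2,2->1] -> levels [10 3 9]
Step 4: flows [0->2,2->1] -> levels [9 4 9]
Step 5: flows [0=2,2->1] -> levels [9 5 8]
Step 6: flows [0->2,2->1] -> levels [8 6 8]
Step 7: flows [0=2,2->1] -> levels [8 7 7]
Step 8: flows [0->2,1=2] -> levels [7 7 8]
Step 9: flows [2->0,2->1] -> levels [8 8 6]
Step 10: flows [0->2,1->2] -> levels [7 7 8]
  -> period-2 cycle: step 10 state = step 8 state; never stabilizes
  -> state at step 30: (30-8) mod 2 = 0, same as step 8 -> [7 7 8]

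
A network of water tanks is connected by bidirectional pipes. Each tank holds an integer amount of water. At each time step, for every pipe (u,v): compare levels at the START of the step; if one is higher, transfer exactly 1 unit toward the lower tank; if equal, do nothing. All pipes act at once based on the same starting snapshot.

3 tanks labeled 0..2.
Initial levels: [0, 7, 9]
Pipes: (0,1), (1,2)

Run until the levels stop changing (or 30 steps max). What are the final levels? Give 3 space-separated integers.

Answer: 5 6 5

Derivation:
Step 1: flows [1->0,2->1] -> levels [1 7 8]
Step 2: flows [1->0,2->1] -> levels [2 7 7]
Step 3: flows [1->0,1=2] -> levels [3 6 7]
Step 4: flows [1->0,2->1] -> levels [4 6 6]
Step 5: flows [1->0,1=2] -> levels [5 5 6]
Step 6: flows [0=1,2->1] -> levels [5 6 5]
Step 7: flows [1->0,1->2] -> levels [6 4 6]
Step 8: flows [0->1,2->1] -> levels [5 6 5]
  -> period-2 cycle: step 8 state = step 6 state; never stabilizes
  -> state at step 30: (30-6) mod 2 = 0, same as step 6 -> [5 6 5]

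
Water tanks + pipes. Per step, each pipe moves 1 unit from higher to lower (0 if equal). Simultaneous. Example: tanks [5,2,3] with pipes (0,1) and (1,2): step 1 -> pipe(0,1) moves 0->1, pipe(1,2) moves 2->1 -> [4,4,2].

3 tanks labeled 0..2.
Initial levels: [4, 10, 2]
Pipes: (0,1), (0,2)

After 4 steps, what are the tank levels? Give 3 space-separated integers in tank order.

Answer: 5 6 5

Derivation:
Step 1: flows [1->0,0->2] -> levels [4 9 3]
Step 2: flows [1->0,0->2] -> levels [4 8 4]
Step 3: flows [1->0,0=2] -> levels [5 7 4]
Step 4: flows [1->0,0->2] -> levels [5 6 5]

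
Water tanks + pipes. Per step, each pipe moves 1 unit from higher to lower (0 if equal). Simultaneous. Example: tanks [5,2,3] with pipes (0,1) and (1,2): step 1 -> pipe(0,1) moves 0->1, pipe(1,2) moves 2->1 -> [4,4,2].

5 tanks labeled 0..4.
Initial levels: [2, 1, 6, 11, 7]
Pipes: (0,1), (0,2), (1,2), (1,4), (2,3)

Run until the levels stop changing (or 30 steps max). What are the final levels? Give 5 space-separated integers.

Answer: 5 7 4 7 4

Derivation:
Step 1: flows [0->1,2->0,2->1,4->1,3->2] -> levels [2 4 5 10 6]
Step 2: flows [1->0,2->0,2->1,4->1,3->2] -> levels [4 5 4 9 5]
Step 3: flows [1->0,0=2,1->2,1=4,3->2] -> levels [5 3 6 8 5]
Step 4: flows [0->1,2->0,2->1,4->1,3->2] -> levels [5 6 5 7 4]
Step 5: flows [1->0,0=2,1->2,1->4,3->2] -> levels [6 3 7 6 5]
Step 6: flows [0->1,2->0,2->1,4->1,2->3] -> levels [6 6 4 7 4]
Step 7: flows [0=1,0->2,1->2,1->4,3->2] -> levels [5 4 7 6 5]
Step 8: flows [0->1,2->0,2->1,4->1,2->3] -> levels [5 7 4 7 4]
Step 9: flows [1->0,0->2,1->2,1->4,3->2] -> levels [5 4 7 6 5]
  -> period-2 cycle: step 9 state = step 7 state; never stabilizes
  -> state at step 30: (30-7) mod 2 = 1, same as step 8 -> [5 7 4 7 4]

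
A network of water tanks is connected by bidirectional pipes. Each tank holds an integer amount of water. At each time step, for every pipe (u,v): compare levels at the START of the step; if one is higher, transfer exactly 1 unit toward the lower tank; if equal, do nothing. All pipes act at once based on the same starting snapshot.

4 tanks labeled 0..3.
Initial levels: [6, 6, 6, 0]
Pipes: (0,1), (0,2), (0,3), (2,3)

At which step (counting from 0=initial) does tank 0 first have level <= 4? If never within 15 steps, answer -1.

Step 1: flows [0=1,0=2,0->3,2->3] -> levels [5 6 5 2]
Step 2: flows [1->0,0=2,0->3,2->3] -> levels [5 5 4 4]
Step 3: flows [0=1,0->2,0->3,2=3] -> levels [3 5 5 5]
Tank 0 first reaches <=4 at step 3

Answer: 3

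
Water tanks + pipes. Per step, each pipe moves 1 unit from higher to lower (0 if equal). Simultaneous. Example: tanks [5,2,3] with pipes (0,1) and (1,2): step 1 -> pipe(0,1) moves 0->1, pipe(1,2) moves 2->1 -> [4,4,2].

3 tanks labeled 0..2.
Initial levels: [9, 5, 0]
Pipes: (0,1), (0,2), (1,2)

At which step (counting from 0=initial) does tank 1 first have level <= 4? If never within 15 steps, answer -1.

Answer: 3

Derivation:
Step 1: flows [0->1,0->2,1->2] -> levels [7 5 2]
Step 2: flows [0->1,0->2,1->2] -> levels [5 5 4]
Step 3: flows [0=1,0->2,1->2] -> levels [4 4 6]
Tank 1 first reaches <=4 at step 3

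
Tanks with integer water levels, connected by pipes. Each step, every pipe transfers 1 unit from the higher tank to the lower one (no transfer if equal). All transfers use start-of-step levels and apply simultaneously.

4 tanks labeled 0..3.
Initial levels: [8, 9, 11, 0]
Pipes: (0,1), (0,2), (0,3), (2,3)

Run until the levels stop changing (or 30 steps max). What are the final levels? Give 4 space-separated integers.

Step 1: flows [1->0,2->0,0->3,2->3] -> levels [9 8 9 2]
Step 2: flows [0->1,0=2,0->3,2->3] -> levels [7 9 8 4]
Step 3: flows [1->0,2->0,0->3,2->3] -> levels [8 8 6 6]
Step 4: flows [0=1,0->2,0->3,2=3] -> levels [6 8 7 7]
Step 5: flows [1->0,2->0,3->0,2=3] -> levels [9 7 6 6]
Step 6: flows [0->1,0->2,0->3,2=3] -> levels [6 8 7 7]
  -> period-2 cycle: step 6 state = step 4 state; never stabilizes
  -> state at step 30: (30-4) mod 2 = 0, same as step 4 -> [6 8 7 7]

Answer: 6 8 7 7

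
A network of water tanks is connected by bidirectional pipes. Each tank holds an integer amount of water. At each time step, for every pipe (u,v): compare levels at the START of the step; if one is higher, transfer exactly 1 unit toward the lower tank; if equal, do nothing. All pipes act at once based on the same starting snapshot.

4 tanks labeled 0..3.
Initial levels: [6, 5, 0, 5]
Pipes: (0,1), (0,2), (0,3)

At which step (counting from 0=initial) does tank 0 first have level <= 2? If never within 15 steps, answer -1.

Step 1: flows [0->1,0->2,0->3] -> levels [3 6 1 6]
Step 2: flows [1->0,0->2,3->0] -> levels [4 5 2 5]
Step 3: flows [1->0,0->2,3->0] -> levels [5 4 3 4]
Step 4: flows [0->1,0->2,0->3] -> levels [2 5 4 5]
Tank 0 first reaches <=2 at step 4

Answer: 4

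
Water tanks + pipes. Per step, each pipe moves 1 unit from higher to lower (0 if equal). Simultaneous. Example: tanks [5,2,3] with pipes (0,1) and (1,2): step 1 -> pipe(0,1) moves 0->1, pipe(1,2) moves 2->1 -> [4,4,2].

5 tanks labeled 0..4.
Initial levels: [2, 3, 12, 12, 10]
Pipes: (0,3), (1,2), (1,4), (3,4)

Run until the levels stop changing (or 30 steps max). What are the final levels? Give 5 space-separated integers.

Answer: 8 7 9 6 9

Derivation:
Step 1: flows [3->0,2->1,4->1,3->4] -> levels [3 5 11 10 10]
Step 2: flows [3->0,2->1,4->1,3=4] -> levels [4 7 10 9 9]
Step 3: flows [3->0,2->1,4->1,3=4] -> levels [5 9 9 8 8]
Step 4: flows [3->0,1=2,1->4,3=4] -> levels [6 8 9 7 9]
Step 5: flows [3->0,2->1,4->1,4->3] -> levels [7 10 8 7 7]
Step 6: flows [0=3,1->2,1->4,3=4] -> levels [7 8 9 7 8]
Step 7: flows [0=3,2->1,1=4,4->3] -> levels [7 9 8 8 7]
Step 8: flows [3->0,1->2,1->4,3->4] -> levels [8 7 9 6 9]
Step 9: flows [0->3,2->1,4->1,4->3] -> levels [7 9 8 8 7]
  -> period-2 cycle: step 9 state = step 7 state; never stabilizes
  -> state at step 30: (30-7) mod 2 = 1, same as step 8 -> [8 7 9 6 9]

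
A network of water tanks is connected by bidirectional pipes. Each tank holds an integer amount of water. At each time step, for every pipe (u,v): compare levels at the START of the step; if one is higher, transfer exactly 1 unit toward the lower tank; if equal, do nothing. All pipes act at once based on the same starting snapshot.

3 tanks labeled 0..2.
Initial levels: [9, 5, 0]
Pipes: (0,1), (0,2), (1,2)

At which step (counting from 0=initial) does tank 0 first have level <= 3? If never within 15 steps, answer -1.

Step 1: flows [0->1,0->2,1->2] -> levels [7 5 2]
Step 2: flows [0->1,0->2,1->2] -> levels [5 5 4]
Step 3: flows [0=1,0->2,1->2] -> levels [4 4 6]
Step 4: flows [0=1,2->0,2->1] -> levels [5 5 4]
  -> period-2 cycle (repeats step 2); tank 0 never drops to <=3
Tank 0 never reaches <=3 within 15 steps

Answer: -1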